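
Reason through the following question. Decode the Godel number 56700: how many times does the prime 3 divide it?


Factorize 56700 by dividing by 3 repeatedly.
Division steps: 3 divides 56700 exactly 4 time(s).
Exponent of 3 = 4

4


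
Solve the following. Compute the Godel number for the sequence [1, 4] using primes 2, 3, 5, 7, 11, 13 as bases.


Encode each element as an exponent of the corresponding prime:
  2^1 = 2
  3^4 = 81
Product = 2 * 81 = 162

162


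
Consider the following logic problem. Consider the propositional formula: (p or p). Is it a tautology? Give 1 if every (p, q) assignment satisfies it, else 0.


Check all 4 assignments:
p=0, q=0: 0
p=0, q=1: 0
p=1, q=0: 1
p=1, q=1: 1
Satisfying count = 2/4.
Tautology iff count = 4: no.

0


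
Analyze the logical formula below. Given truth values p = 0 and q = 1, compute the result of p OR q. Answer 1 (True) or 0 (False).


p = 0, q = 1
Operation: p OR q
Evaluate: 0 OR 1 = 1

1


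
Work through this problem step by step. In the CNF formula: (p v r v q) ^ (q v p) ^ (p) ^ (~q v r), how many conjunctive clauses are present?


A CNF formula is a conjunction of clauses.
Clauses are separated by ^.
Counting the conjuncts: 4 clauses.

4


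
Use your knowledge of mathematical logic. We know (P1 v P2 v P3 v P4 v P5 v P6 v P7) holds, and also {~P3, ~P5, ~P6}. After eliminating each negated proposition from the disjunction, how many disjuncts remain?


Original disjuncts (7): P1, P2, P3, P4, P5, P6, P7
Negated (eliminate): ~P3, ~P5, ~P6
Remaining disjuncts: P1, P2, P4, P7
Count = 7 - 3 = 4

4


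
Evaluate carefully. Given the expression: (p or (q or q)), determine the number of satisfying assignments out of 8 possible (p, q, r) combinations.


Check all 8 assignments:
p=0, q=0, r=0: 0
p=0, q=0, r=1: 0
p=0, q=1, r=0: 1
p=0, q=1, r=1: 1
p=1, q=0, r=0: 1
p=1, q=0, r=1: 1
p=1, q=1, r=0: 1
p=1, q=1, r=1: 1
Count of True = 6

6


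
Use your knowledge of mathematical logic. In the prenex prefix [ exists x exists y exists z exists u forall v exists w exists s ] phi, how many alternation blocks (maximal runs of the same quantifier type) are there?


Quantifier-type sequence: E E E E A E E  (A=forall, E=exists)
Group into maximal same-type runs:
  Ex4 | Ax1 | Ex2
Number of blocks = 3

3


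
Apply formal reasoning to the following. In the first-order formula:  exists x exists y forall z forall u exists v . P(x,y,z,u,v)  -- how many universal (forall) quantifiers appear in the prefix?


Quantifier prefix: exists x exists y forall z forall u exists v
Mark each quantifier type:
  E E U U E
Universal count = 2, Existential count = 3
Asked for universal (forall) quantifiers: 2

2


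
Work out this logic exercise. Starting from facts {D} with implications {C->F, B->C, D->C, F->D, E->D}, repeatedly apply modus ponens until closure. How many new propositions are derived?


Initial facts: {D}
Apply modus ponens to closure:
  D and D->C  =>  C
  C and C->F  =>  F
Final known: {C, D, F}
New propositions: {C, F}
Count = 2

2


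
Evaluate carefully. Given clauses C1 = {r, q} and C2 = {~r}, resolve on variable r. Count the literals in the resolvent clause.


Remove r from C1 and ~r from C2.
C1 remainder: {q}
C2 remainder: {}
Union (resolvent): {q}
Resolvent has 1 literal(s).

1


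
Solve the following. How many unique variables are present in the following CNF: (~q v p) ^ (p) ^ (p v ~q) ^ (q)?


Identify each variable that appears in the formula.
Variables found: p, q
Count = 2

2


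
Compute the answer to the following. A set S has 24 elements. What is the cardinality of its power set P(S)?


The power set of a set with n elements has 2^n elements.
|P(S)| = 2^24 = 16777216

16777216


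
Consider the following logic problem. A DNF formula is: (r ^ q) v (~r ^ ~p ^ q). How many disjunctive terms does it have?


A DNF formula is a disjunction of terms (conjunctions).
Terms are separated by v.
Counting the disjuncts: 2 terms.

2


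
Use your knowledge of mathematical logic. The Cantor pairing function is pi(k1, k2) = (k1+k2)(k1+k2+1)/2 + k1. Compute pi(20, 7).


k1 + k2 = 27
(k1+k2)(k1+k2+1)/2 = 27 * 28 / 2 = 378
pi = 378 + 20 = 398

398


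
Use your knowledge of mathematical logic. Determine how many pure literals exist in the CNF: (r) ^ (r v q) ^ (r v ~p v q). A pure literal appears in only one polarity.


Check each variable for pure literal status:
p: pure negative
q: pure positive
r: pure positive
Pure literal count = 3

3


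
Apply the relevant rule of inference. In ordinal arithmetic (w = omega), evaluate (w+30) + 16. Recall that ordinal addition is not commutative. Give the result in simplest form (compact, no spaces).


Compute (w+30) + 16.
Ordinal + is associative but NOT commutative; for finite n>0, n + w = w but w + n stays w+n.
By associativity: (w+30) + 16 = w + (30+16) = w+46.
Result = w+46

w+46


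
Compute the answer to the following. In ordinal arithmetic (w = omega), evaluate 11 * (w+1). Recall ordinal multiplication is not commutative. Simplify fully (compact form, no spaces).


Compute 11 * (w+1).
Ordinal * is associative and left-distributive over +, but NOT commutative; for finite n>1, n*w = w but w*n stays w*n.
By left-distributivity: 11 * (w+1) = 11*w + 11*1 = w + 11 = w+11.
Result = w+11

w+11


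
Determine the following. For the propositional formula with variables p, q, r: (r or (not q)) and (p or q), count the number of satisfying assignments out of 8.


Evaluate all 8 assignments for p, q, r:
p=0, q=0, r=0: 0
p=0, q=0, r=1: 0
p=0, q=1, r=0: 0
p=0, q=1, r=1: 1
p=1, q=0, r=0: 1
p=1, q=0, r=1: 1
p=1, q=1, r=0: 0
p=1, q=1, r=1: 1
Satisfying count = 4

4


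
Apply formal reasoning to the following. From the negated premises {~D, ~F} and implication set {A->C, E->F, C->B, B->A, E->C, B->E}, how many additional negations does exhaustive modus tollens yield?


Initial negated facts: {~D, ~F}
Apply modus tollens to closure:
  ~F and E->F  =>  ~E
  ~E and B->E  =>  ~B
  ~B and C->B  =>  ~C
  ~C and A->C  =>  ~A
Final negated: {~A, ~B, ~C, ~D, ~E, ~F}
New negations: {~A, ~B, ~C, ~E}
Count = 4

4


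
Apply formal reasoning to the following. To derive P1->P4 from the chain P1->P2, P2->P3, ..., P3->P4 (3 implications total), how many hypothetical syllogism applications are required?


With 3 implications in a chain connecting 4 propositions:
P1->P2, P2->P3, ..., P3->P4
Steps needed = (number of implications) - 1 = 3 - 1 = 2

2


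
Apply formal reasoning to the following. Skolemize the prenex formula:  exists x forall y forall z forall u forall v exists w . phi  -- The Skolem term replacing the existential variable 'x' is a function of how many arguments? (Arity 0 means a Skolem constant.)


Quantifier prefix: exists x forall y forall z forall u forall v exists w
'x' is existentially quantified at position 1.
No universal quantifiers precede it.
Skolem function arity = 0 (a Skolem constant)

0


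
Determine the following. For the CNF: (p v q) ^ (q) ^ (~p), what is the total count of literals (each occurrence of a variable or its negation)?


Counting literals in each clause:
Clause 1: 2 literal(s)
Clause 2: 1 literal(s)
Clause 3: 1 literal(s)
Total = 4

4


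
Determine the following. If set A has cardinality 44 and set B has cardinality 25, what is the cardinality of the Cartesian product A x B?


The Cartesian product A x B contains all ordered pairs (a, b).
|A x B| = |A| * |B| = 44 * 25 = 1100

1100


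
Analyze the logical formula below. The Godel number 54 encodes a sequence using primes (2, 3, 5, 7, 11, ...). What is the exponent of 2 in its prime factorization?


Factorize 54 by dividing by 2 repeatedly.
Division steps: 2 divides 54 exactly 1 time(s).
Exponent of 2 = 1

1


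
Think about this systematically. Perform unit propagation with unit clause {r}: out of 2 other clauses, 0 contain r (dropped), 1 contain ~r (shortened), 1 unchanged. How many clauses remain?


Satisfied (removed): 0
Shortened (remain): 1
Unchanged (remain): 1
Remaining = 1 + 1 = 2

2


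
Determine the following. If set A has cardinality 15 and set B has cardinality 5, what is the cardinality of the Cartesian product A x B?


The Cartesian product A x B contains all ordered pairs (a, b).
|A x B| = |A| * |B| = 15 * 5 = 75

75


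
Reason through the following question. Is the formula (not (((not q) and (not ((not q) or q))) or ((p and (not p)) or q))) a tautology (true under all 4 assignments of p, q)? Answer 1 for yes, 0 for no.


Check all 4 assignments:
p=0, q=0: 1
p=0, q=1: 0
p=1, q=0: 1
p=1, q=1: 0
Satisfying count = 2/4.
Tautology iff count = 4: no.

0


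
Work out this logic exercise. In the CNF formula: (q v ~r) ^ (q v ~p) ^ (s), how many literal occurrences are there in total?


Counting literals in each clause:
Clause 1: 2 literal(s)
Clause 2: 2 literal(s)
Clause 3: 1 literal(s)
Total = 5

5


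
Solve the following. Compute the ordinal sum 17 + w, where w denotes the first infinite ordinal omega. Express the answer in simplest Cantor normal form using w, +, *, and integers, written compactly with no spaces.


Compute 17 + w.
Ordinal + is associative but NOT commutative; for finite n>0, n + w = w but w + n stays w+n.
Any finite left addend is absorbed by w on the right: 17 + w = w.
Result = w

w


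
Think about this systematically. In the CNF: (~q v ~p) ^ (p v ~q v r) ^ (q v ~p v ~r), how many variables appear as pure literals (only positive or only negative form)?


Check each variable for pure literal status:
p: mixed (not pure)
q: mixed (not pure)
r: mixed (not pure)
Pure literal count = 0

0


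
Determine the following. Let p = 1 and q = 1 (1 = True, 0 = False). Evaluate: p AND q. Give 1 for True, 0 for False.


p = 1, q = 1
Operation: p AND q
Evaluate: 1 AND 1 = 1

1


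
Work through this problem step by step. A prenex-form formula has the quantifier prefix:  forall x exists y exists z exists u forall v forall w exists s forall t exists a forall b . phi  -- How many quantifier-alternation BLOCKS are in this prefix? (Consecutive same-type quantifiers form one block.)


Quantifier-type sequence: A E E E A A E A E A  (A=forall, E=exists)
Group into maximal same-type runs:
  Ax1 | Ex3 | Ax2 | Ex1 | Ax1 | Ex1 | Ax1
Number of blocks = 7

7


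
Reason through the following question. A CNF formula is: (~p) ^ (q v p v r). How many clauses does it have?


A CNF formula is a conjunction of clauses.
Clauses are separated by ^.
Counting the conjuncts: 2 clauses.

2


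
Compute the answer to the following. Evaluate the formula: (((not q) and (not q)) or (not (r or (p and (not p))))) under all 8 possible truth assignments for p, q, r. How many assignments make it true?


Check all 8 assignments:
p=0, q=0, r=0: 1
p=0, q=0, r=1: 1
p=0, q=1, r=0: 1
p=0, q=1, r=1: 0
p=1, q=0, r=0: 1
p=1, q=0, r=1: 1
p=1, q=1, r=0: 1
p=1, q=1, r=1: 0
Count of True = 6

6


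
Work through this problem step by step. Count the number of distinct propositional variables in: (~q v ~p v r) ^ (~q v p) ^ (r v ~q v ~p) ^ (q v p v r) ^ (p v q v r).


Identify each variable that appears in the formula.
Variables found: p, q, r
Count = 3

3


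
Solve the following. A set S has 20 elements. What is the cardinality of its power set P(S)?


The power set of a set with n elements has 2^n elements.
|P(S)| = 2^20 = 1048576

1048576


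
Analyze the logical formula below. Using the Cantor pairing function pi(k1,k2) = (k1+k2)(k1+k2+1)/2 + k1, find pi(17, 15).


k1 + k2 = 32
(k1+k2)(k1+k2+1)/2 = 32 * 33 / 2 = 528
pi = 528 + 17 = 545

545


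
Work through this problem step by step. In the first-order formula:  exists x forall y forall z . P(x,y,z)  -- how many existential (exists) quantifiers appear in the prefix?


Quantifier prefix: exists x forall y forall z
Mark each quantifier type:
  E U U
Universal count = 2, Existential count = 1
Asked for existential (exists) quantifiers: 1

1


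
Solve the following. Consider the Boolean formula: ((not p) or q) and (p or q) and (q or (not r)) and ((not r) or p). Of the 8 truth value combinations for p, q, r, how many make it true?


Evaluate all 8 assignments for p, q, r:
p=0, q=0, r=0: 0
p=0, q=0, r=1: 0
p=0, q=1, r=0: 1
p=0, q=1, r=1: 0
p=1, q=0, r=0: 0
p=1, q=0, r=1: 0
p=1, q=1, r=0: 1
p=1, q=1, r=1: 1
Satisfying count = 3

3


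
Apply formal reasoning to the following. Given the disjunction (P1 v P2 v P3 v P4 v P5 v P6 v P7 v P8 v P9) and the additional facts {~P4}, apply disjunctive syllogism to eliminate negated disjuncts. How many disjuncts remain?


Original disjuncts (9): P1, P2, P3, P4, P5, P6, P7, P8, P9
Negated (eliminate): ~P4
Remaining disjuncts: P1, P2, P3, P5, P6, P7, P8, P9
Count = 9 - 1 = 8

8


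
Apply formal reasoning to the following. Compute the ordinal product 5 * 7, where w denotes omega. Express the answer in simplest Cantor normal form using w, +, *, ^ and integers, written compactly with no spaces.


Compute 5 * 7.
Ordinal * is associative and left-distributive over +, but NOT commutative; for finite n>1, n*w = w but w*n stays w*n.
Both finite; ordinal * agrees with natural *: 5 * 7 = 35.
Result = 35

35


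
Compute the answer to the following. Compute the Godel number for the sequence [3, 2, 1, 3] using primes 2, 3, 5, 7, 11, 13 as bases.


Encode each element as an exponent of the corresponding prime:
  2^3 = 8
  3^2 = 9
  5^1 = 5
  7^3 = 343
Product = 8 * 9 * 5 * 343 = 123480

123480


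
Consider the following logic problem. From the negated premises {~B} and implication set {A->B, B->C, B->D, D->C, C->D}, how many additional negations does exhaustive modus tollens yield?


Initial negated facts: {~B}
Apply modus tollens to closure:
  ~B and A->B  =>  ~A
Final negated: {~A, ~B}
New negations: {~A}
Count = 1

1


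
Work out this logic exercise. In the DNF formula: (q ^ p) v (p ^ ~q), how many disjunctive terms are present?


A DNF formula is a disjunction of terms (conjunctions).
Terms are separated by v.
Counting the disjuncts: 2 terms.

2


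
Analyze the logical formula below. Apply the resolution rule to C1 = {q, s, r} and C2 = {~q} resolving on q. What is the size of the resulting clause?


Remove q from C1 and ~q from C2.
C1 remainder: {s, r}
C2 remainder: {}
Union (resolvent): {r, s}
Resolvent has 2 literal(s).

2


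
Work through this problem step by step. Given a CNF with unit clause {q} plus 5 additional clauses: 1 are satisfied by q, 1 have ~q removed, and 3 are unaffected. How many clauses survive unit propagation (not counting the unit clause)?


Satisfied (removed): 1
Shortened (remain): 1
Unchanged (remain): 3
Remaining = 1 + 3 = 4

4


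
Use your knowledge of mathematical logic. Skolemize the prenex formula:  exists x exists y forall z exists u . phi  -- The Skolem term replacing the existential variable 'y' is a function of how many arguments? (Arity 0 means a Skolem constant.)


Quantifier prefix: exists x exists y forall z exists u
'y' is existentially quantified at position 2.
No universal quantifiers precede it.
Skolem function arity = 0 (a Skolem constant)

0


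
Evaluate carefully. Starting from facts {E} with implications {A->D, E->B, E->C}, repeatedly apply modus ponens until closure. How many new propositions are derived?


Initial facts: {E}
Apply modus ponens to closure:
  E and E->B  =>  B
  E and E->C  =>  C
Final known: {B, C, E}
New propositions: {B, C}
Count = 2

2


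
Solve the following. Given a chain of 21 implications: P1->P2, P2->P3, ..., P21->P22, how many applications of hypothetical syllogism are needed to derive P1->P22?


With 21 implications in a chain connecting 22 propositions:
P1->P2, P2->P3, ..., P21->P22
Steps needed = (number of implications) - 1 = 21 - 1 = 20

20


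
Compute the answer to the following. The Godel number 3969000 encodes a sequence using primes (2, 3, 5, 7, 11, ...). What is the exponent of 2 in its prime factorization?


Factorize 3969000 by dividing by 2 repeatedly.
Division steps: 2 divides 3969000 exactly 3 time(s).
Exponent of 2 = 3

3


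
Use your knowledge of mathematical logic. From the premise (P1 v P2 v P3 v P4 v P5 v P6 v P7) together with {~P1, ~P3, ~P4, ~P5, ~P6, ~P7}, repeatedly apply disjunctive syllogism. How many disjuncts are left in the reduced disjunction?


Original disjuncts (7): P1, P2, P3, P4, P5, P6, P7
Negated (eliminate): ~P1, ~P3, ~P4, ~P5, ~P6, ~P7
Remaining disjuncts: P2
Count = 7 - 6 = 1

1


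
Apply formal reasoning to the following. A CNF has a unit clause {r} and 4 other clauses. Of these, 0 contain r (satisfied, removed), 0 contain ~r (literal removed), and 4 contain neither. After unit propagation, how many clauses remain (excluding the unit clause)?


Satisfied (removed): 0
Shortened (remain): 0
Unchanged (remain): 4
Remaining = 0 + 4 = 4

4


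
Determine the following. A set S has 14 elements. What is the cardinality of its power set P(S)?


The power set of a set with n elements has 2^n elements.
|P(S)| = 2^14 = 16384

16384


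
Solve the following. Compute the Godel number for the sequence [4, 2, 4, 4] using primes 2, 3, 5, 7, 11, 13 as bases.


Encode each element as an exponent of the corresponding prime:
  2^4 = 16
  3^2 = 9
  5^4 = 625
  7^4 = 2401
Product = 16 * 9 * 625 * 2401 = 216090000

216090000


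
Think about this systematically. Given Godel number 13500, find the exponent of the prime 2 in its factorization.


Factorize 13500 by dividing by 2 repeatedly.
Division steps: 2 divides 13500 exactly 2 time(s).
Exponent of 2 = 2

2


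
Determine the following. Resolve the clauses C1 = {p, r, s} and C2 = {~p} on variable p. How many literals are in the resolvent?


Remove p from C1 and ~p from C2.
C1 remainder: {r, s}
C2 remainder: {}
Union (resolvent): {r, s}
Resolvent has 2 literal(s).

2


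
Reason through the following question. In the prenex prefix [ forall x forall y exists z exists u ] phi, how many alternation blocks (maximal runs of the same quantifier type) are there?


Quantifier-type sequence: A A E E  (A=forall, E=exists)
Group into maximal same-type runs:
  Ax2 | Ex2
Number of blocks = 2

2


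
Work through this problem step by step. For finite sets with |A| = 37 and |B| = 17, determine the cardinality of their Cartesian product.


The Cartesian product A x B contains all ordered pairs (a, b).
|A x B| = |A| * |B| = 37 * 17 = 629

629


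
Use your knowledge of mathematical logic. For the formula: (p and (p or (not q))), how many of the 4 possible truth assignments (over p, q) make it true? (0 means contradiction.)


Check all 4 assignments:
p=0, q=0: 0
p=0, q=1: 0
p=1, q=0: 1
p=1, q=1: 1
Count of True = 2

2


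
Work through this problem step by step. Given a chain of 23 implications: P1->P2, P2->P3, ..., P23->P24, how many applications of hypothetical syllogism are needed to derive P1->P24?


With 23 implications in a chain connecting 24 propositions:
P1->P2, P2->P3, ..., P23->P24
Steps needed = (number of implications) - 1 = 23 - 1 = 22

22


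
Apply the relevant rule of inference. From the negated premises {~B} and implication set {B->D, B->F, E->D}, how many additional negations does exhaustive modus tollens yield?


Initial negated facts: {~B}
Apply modus tollens to closure:
  (no implication fires)
Final negated: {~B}
New negations: {(none)}
Count = 0

0


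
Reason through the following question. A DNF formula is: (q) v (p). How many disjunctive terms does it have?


A DNF formula is a disjunction of terms (conjunctions).
Terms are separated by v.
Counting the disjuncts: 2 terms.

2


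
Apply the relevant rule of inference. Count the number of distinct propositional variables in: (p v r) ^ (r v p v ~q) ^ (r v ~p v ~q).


Identify each variable that appears in the formula.
Variables found: p, q, r
Count = 3

3


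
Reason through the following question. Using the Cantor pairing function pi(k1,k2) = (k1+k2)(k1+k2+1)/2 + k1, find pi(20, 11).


k1 + k2 = 31
(k1+k2)(k1+k2+1)/2 = 31 * 32 / 2 = 496
pi = 496 + 20 = 516

516


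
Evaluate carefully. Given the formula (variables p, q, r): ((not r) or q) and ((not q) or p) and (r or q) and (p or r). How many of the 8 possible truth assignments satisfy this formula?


Evaluate all 8 assignments for p, q, r:
p=0, q=0, r=0: 0
p=0, q=0, r=1: 0
p=0, q=1, r=0: 0
p=0, q=1, r=1: 0
p=1, q=0, r=0: 0
p=1, q=0, r=1: 0
p=1, q=1, r=0: 1
p=1, q=1, r=1: 1
Satisfying count = 2

2


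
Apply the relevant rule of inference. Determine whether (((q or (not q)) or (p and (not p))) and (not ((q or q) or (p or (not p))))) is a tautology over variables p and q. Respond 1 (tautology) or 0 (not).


Check all 4 assignments:
p=0, q=0: 0
p=0, q=1: 0
p=1, q=0: 0
p=1, q=1: 0
Satisfying count = 0/4.
Tautology iff count = 4: no.

0


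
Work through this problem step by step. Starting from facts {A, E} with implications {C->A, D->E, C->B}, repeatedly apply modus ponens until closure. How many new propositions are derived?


Initial facts: {A, E}
Apply modus ponens to closure:
  (no implication fires)
Final known: {A, E}
New propositions: {(none)}
Count = 0

0


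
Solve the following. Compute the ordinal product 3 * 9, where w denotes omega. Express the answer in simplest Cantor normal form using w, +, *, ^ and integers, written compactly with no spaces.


Compute 3 * 9.
Ordinal * is associative and left-distributive over +, but NOT commutative; for finite n>1, n*w = w but w*n stays w*n.
Both finite; ordinal * agrees with natural *: 3 * 9 = 27.
Result = 27

27


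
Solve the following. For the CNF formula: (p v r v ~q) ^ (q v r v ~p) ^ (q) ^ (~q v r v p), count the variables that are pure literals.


Check each variable for pure literal status:
p: mixed (not pure)
q: mixed (not pure)
r: pure positive
Pure literal count = 1

1


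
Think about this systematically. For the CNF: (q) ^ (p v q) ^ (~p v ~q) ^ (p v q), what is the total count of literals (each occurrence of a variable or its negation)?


Counting literals in each clause:
Clause 1: 1 literal(s)
Clause 2: 2 literal(s)
Clause 3: 2 literal(s)
Clause 4: 2 literal(s)
Total = 7

7


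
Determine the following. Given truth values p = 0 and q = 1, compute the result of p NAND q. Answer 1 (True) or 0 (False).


p = 0, q = 1
Operation: p NAND q
Evaluate: 0 NAND 1 = 1

1


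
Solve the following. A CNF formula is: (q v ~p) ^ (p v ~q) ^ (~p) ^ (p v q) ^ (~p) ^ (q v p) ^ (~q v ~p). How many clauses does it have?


A CNF formula is a conjunction of clauses.
Clauses are separated by ^.
Counting the conjuncts: 7 clauses.

7


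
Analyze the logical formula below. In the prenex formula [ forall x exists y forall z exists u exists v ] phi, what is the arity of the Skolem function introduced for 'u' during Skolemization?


Quantifier prefix: forall x exists y forall z exists u exists v
'u' is existentially quantified at position 4.
Universal variables preceding it: x, z
Skolem function arity = 2

2


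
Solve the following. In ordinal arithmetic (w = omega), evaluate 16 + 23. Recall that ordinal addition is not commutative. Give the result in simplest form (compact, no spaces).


Compute 16 + 23.
Ordinal + is associative but NOT commutative; for finite n>0, n + w = w but w + n stays w+n.
Both operands finite; ordinal + agrees with natural +: 16 + 23 = 39.
Result = 39

39


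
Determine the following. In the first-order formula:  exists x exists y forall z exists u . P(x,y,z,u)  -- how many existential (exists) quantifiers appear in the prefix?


Quantifier prefix: exists x exists y forall z exists u
Mark each quantifier type:
  E E U E
Universal count = 1, Existential count = 3
Asked for existential (exists) quantifiers: 3

3


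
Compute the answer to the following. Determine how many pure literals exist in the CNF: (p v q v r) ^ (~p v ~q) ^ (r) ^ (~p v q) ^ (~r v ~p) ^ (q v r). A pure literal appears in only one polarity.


Check each variable for pure literal status:
p: mixed (not pure)
q: mixed (not pure)
r: mixed (not pure)
Pure literal count = 0

0


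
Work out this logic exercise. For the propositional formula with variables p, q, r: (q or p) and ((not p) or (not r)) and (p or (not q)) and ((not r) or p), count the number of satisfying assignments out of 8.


Evaluate all 8 assignments for p, q, r:
p=0, q=0, r=0: 0
p=0, q=0, r=1: 0
p=0, q=1, r=0: 0
p=0, q=1, r=1: 0
p=1, q=0, r=0: 1
p=1, q=0, r=1: 0
p=1, q=1, r=0: 1
p=1, q=1, r=1: 0
Satisfying count = 2

2


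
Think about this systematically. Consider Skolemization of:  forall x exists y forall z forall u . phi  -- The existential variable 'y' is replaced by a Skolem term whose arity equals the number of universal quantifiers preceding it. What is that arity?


Quantifier prefix: forall x exists y forall z forall u
'y' is existentially quantified at position 2.
Universal variables preceding it: x
Skolem function arity = 1

1


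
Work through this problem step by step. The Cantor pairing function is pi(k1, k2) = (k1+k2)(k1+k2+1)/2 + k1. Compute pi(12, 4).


k1 + k2 = 16
(k1+k2)(k1+k2+1)/2 = 16 * 17 / 2 = 136
pi = 136 + 12 = 148

148


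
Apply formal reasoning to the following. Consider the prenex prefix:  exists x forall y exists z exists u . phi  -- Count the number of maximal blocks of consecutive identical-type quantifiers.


Quantifier-type sequence: E A E E  (A=forall, E=exists)
Group into maximal same-type runs:
  Ex1 | Ax1 | Ex2
Number of blocks = 3

3


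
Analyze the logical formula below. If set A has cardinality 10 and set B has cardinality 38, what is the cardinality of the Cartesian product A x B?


The Cartesian product A x B contains all ordered pairs (a, b).
|A x B| = |A| * |B| = 10 * 38 = 380

380


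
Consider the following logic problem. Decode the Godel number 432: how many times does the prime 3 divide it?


Factorize 432 by dividing by 3 repeatedly.
Division steps: 3 divides 432 exactly 3 time(s).
Exponent of 3 = 3

3


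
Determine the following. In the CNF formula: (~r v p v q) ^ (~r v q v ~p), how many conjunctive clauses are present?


A CNF formula is a conjunction of clauses.
Clauses are separated by ^.
Counting the conjuncts: 2 clauses.

2


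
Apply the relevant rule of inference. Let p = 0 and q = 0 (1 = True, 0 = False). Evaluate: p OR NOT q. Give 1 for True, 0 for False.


p = 0, q = 0
Operation: p OR NOT q
Evaluate: 0 OR NOT 0 = 1

1


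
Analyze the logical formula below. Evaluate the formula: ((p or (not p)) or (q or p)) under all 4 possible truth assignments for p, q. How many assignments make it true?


Check all 4 assignments:
p=0, q=0: 1
p=0, q=1: 1
p=1, q=0: 1
p=1, q=1: 1
Count of True = 4

4


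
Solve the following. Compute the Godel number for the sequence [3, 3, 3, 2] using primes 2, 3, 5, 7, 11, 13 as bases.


Encode each element as an exponent of the corresponding prime:
  2^3 = 8
  3^3 = 27
  5^3 = 125
  7^2 = 49
Product = 8 * 27 * 125 * 49 = 1323000

1323000


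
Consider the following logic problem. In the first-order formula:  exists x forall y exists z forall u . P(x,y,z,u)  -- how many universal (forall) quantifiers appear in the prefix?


Quantifier prefix: exists x forall y exists z forall u
Mark each quantifier type:
  E U E U
Universal count = 2, Existential count = 2
Asked for universal (forall) quantifiers: 2

2


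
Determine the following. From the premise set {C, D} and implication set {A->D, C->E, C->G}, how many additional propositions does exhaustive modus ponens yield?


Initial facts: {C, D}
Apply modus ponens to closure:
  C and C->E  =>  E
  C and C->G  =>  G
Final known: {C, D, E, G}
New propositions: {E, G}
Count = 2

2


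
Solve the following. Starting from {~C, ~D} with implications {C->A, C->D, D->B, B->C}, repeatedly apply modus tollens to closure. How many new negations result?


Initial negated facts: {~C, ~D}
Apply modus tollens to closure:
  ~C and B->C  =>  ~B
Final negated: {~B, ~C, ~D}
New negations: {~B}
Count = 1

1


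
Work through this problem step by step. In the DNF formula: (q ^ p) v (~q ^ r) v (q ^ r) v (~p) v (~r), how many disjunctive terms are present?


A DNF formula is a disjunction of terms (conjunctions).
Terms are separated by v.
Counting the disjuncts: 5 terms.

5


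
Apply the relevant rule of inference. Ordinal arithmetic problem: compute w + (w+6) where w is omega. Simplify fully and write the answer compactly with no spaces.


Compute w + (w+6).
Ordinal + is associative but NOT commutative; for finite n>0, n + w = w but w + n stays w+n.
w + (w+6) = (w+w) + 6 = w*2+6.
Result = w*2+6

w*2+6


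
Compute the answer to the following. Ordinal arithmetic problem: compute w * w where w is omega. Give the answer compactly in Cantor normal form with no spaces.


Compute w * w.
Ordinal * is associative and left-distributive over +, but NOT commutative; for finite n>1, n*w = w but w*n stays w*n.
w * w = w^2 by definition.
Result = w^2

w^2


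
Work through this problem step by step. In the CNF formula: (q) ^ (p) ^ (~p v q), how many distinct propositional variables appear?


Identify each variable that appears in the formula.
Variables found: p, q
Count = 2

2


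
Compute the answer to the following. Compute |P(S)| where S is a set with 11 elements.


The power set of a set with n elements has 2^n elements.
|P(S)| = 2^11 = 2048

2048


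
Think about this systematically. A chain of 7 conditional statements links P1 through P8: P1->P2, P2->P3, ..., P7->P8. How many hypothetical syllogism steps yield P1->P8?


With 7 implications in a chain connecting 8 propositions:
P1->P2, P2->P3, ..., P7->P8
Steps needed = (number of implications) - 1 = 7 - 1 = 6

6


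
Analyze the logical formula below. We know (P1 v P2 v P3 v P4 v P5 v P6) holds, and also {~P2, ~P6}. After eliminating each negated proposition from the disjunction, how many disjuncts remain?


Original disjuncts (6): P1, P2, P3, P4, P5, P6
Negated (eliminate): ~P2, ~P6
Remaining disjuncts: P1, P3, P4, P5
Count = 6 - 2 = 4

4


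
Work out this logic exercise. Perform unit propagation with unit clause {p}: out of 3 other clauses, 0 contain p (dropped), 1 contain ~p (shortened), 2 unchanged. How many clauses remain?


Satisfied (removed): 0
Shortened (remain): 1
Unchanged (remain): 2
Remaining = 1 + 2 = 3

3


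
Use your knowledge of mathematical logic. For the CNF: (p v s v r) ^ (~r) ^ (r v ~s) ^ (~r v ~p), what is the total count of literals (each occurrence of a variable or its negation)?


Counting literals in each clause:
Clause 1: 3 literal(s)
Clause 2: 1 literal(s)
Clause 3: 2 literal(s)
Clause 4: 2 literal(s)
Total = 8

8


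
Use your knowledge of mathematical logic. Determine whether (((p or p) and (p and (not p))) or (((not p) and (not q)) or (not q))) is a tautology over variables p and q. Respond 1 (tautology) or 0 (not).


Check all 4 assignments:
p=0, q=0: 1
p=0, q=1: 0
p=1, q=0: 1
p=1, q=1: 0
Satisfying count = 2/4.
Tautology iff count = 4: no.

0


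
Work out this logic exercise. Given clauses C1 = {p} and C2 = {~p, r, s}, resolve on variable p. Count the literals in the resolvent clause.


Remove p from C1 and ~p from C2.
C1 remainder: {}
C2 remainder: {r, s}
Union (resolvent): {r, s}
Resolvent has 2 literal(s).

2


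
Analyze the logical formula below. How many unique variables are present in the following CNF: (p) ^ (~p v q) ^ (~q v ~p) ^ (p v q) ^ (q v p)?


Identify each variable that appears in the formula.
Variables found: p, q
Count = 2

2


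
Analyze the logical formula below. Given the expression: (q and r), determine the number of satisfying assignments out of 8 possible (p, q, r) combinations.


Check all 8 assignments:
p=0, q=0, r=0: 0
p=0, q=0, r=1: 0
p=0, q=1, r=0: 0
p=0, q=1, r=1: 1
p=1, q=0, r=0: 0
p=1, q=0, r=1: 0
p=1, q=1, r=0: 0
p=1, q=1, r=1: 1
Count of True = 2

2


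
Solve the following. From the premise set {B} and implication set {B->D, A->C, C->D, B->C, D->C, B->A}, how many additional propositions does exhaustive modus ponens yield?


Initial facts: {B}
Apply modus ponens to closure:
  B and B->D  =>  D
  B and B->C  =>  C
  B and B->A  =>  A
Final known: {A, B, C, D}
New propositions: {A, C, D}
Count = 3

3


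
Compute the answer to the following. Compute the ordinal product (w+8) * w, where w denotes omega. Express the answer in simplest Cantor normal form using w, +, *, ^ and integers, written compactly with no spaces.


Compute (w+8) * w.
Ordinal * is associative and left-distributive over +, but NOT commutative; for finite n>1, n*w = w but w*n stays w*n.
(w+8) * w = sup{(w+8)*k : k<w} = sup{w*k+8} = w^2 (the +8 tail is absorbed in the limit).
Result = w^2

w^2


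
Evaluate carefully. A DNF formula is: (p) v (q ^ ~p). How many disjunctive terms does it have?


A DNF formula is a disjunction of terms (conjunctions).
Terms are separated by v.
Counting the disjuncts: 2 terms.

2


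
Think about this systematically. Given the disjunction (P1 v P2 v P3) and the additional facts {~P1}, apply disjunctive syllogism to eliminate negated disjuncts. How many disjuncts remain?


Original disjuncts (3): P1, P2, P3
Negated (eliminate): ~P1
Remaining disjuncts: P2, P3
Count = 3 - 1 = 2

2


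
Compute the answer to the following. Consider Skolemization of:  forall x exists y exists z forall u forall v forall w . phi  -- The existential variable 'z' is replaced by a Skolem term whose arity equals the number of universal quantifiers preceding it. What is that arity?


Quantifier prefix: forall x exists y exists z forall u forall v forall w
'z' is existentially quantified at position 3.
Universal variables preceding it: x
Skolem function arity = 1

1


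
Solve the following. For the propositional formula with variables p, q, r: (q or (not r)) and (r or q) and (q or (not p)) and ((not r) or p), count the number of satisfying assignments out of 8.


Evaluate all 8 assignments for p, q, r:
p=0, q=0, r=0: 0
p=0, q=0, r=1: 0
p=0, q=1, r=0: 1
p=0, q=1, r=1: 0
p=1, q=0, r=0: 0
p=1, q=0, r=1: 0
p=1, q=1, r=0: 1
p=1, q=1, r=1: 1
Satisfying count = 3

3


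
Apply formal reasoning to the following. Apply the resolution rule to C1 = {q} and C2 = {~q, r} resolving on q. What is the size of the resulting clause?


Remove q from C1 and ~q from C2.
C1 remainder: {}
C2 remainder: {r}
Union (resolvent): {r}
Resolvent has 1 literal(s).

1


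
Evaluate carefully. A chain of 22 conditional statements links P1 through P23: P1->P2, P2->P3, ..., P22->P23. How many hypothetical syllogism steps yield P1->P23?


With 22 implications in a chain connecting 23 propositions:
P1->P2, P2->P3, ..., P22->P23
Steps needed = (number of implications) - 1 = 22 - 1 = 21

21


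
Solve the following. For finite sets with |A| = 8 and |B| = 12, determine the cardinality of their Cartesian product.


The Cartesian product A x B contains all ordered pairs (a, b).
|A x B| = |A| * |B| = 8 * 12 = 96

96


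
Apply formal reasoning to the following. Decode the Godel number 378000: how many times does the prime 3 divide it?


Factorize 378000 by dividing by 3 repeatedly.
Division steps: 3 divides 378000 exactly 3 time(s).
Exponent of 3 = 3

3


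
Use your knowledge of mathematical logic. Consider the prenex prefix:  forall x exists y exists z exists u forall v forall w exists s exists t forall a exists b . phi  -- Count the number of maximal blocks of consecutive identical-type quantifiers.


Quantifier-type sequence: A E E E A A E E A E  (A=forall, E=exists)
Group into maximal same-type runs:
  Ax1 | Ex3 | Ax2 | Ex2 | Ax1 | Ex1
Number of blocks = 6

6


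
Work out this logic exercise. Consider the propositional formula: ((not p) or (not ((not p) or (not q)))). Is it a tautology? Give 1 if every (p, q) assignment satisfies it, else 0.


Check all 4 assignments:
p=0, q=0: 1
p=0, q=1: 1
p=1, q=0: 0
p=1, q=1: 1
Satisfying count = 3/4.
Tautology iff count = 4: no.

0


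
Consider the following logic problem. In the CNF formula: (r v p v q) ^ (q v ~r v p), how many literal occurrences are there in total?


Counting literals in each clause:
Clause 1: 3 literal(s)
Clause 2: 3 literal(s)
Total = 6

6


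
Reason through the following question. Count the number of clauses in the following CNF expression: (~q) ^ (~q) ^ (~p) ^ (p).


A CNF formula is a conjunction of clauses.
Clauses are separated by ^.
Counting the conjuncts: 4 clauses.

4


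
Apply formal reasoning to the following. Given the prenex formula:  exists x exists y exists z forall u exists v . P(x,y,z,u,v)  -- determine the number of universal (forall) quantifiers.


Quantifier prefix: exists x exists y exists z forall u exists v
Mark each quantifier type:
  E E E U E
Universal count = 1, Existential count = 4
Asked for universal (forall) quantifiers: 1

1


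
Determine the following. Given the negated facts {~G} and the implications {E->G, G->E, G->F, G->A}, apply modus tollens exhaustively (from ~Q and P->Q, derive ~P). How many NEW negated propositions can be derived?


Initial negated facts: {~G}
Apply modus tollens to closure:
  ~G and E->G  =>  ~E
Final negated: {~E, ~G}
New negations: {~E}
Count = 1

1


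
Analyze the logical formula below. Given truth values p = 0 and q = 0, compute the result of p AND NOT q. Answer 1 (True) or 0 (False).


p = 0, q = 0
Operation: p AND NOT q
Evaluate: 0 AND NOT 0 = 0

0


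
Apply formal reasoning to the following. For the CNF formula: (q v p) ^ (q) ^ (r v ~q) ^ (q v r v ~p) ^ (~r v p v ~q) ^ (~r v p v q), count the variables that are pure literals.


Check each variable for pure literal status:
p: mixed (not pure)
q: mixed (not pure)
r: mixed (not pure)
Pure literal count = 0

0


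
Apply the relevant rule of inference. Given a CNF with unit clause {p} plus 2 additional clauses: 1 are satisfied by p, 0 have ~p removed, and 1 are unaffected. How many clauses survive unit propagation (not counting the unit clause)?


Satisfied (removed): 1
Shortened (remain): 0
Unchanged (remain): 1
Remaining = 0 + 1 = 1

1


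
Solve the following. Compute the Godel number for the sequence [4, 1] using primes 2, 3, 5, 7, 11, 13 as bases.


Encode each element as an exponent of the corresponding prime:
  2^4 = 16
  3^1 = 3
Product = 16 * 3 = 48

48


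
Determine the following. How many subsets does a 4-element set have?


The power set of a set with n elements has 2^n elements.
|P(S)| = 2^4 = 16

16


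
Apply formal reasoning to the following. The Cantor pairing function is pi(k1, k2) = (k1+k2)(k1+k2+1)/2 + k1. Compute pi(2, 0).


k1 + k2 = 2
(k1+k2)(k1+k2+1)/2 = 2 * 3 / 2 = 3
pi = 3 + 2 = 5

5


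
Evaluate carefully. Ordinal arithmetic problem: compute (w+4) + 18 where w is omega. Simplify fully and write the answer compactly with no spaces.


Compute (w+4) + 18.
Ordinal + is associative but NOT commutative; for finite n>0, n + w = w but w + n stays w+n.
By associativity: (w+4) + 18 = w + (4+18) = w+22.
Result = w+22

w+22


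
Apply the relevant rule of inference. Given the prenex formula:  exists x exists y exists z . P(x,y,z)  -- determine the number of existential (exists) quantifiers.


Quantifier prefix: exists x exists y exists z
Mark each quantifier type:
  E E E
Universal count = 0, Existential count = 3
Asked for existential (exists) quantifiers: 3

3


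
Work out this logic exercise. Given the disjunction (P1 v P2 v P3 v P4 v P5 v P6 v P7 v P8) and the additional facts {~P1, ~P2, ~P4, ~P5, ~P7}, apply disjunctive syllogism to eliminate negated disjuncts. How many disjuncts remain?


Original disjuncts (8): P1, P2, P3, P4, P5, P6, P7, P8
Negated (eliminate): ~P1, ~P2, ~P4, ~P5, ~P7
Remaining disjuncts: P3, P6, P8
Count = 8 - 5 = 3

3


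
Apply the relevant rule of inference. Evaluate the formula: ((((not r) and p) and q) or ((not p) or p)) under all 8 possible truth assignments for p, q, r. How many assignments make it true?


Check all 8 assignments:
p=0, q=0, r=0: 1
p=0, q=0, r=1: 1
p=0, q=1, r=0: 1
p=0, q=1, r=1: 1
p=1, q=0, r=0: 1
p=1, q=0, r=1: 1
p=1, q=1, r=0: 1
p=1, q=1, r=1: 1
Count of True = 8

8
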